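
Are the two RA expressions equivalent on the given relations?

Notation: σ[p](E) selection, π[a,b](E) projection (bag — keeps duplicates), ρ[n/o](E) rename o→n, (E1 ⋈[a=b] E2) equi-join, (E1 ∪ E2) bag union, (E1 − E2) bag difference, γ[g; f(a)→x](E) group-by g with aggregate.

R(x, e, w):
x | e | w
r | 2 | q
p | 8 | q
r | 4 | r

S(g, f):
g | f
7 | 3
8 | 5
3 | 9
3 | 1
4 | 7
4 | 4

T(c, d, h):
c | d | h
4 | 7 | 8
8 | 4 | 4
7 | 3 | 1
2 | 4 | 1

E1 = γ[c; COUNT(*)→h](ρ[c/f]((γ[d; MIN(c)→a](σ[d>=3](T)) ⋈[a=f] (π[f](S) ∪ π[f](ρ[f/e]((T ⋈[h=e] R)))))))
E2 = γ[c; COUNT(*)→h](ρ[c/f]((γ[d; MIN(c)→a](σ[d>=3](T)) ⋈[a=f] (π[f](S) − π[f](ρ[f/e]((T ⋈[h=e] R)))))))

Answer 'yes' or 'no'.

E1 subexpression sizes:
  T → 4
  σ[d>=3](T) → 4
  γ[d; MIN(c)→a](σ[d>=3](T)) → 3
  S → 6
  π[f](S) → 6
  T → 4
  R → 3
  (T ⋈[h=e] R) → 2
  ρ[f/e]((T ⋈[h=e] R)) → 2
  π[f](ρ[f/e]((T ⋈[h=e] R))) → 2
  (π[f](S) ∪ π[f](ρ[f/e]((T ⋈[h=e] R)))) → 8
  (γ[d; MIN(c)→a](σ[d>=3](T)) ⋈[a=f] (π[f](S) ∪ π[f](ρ[f/e]((T ⋈[h=e] R))))) → 3
  ρ[c/f]((γ[d; MIN(c)→a](σ[d>=3](T)) ⋈[a=f] (π[f](S) ∪ π[f](ρ[f/e]((T ⋈[h=e] R)))))) → 3
  γ[c; COUNT(*)→h](ρ[c/f]((γ[d; MIN(c)→a](σ[d>=3](T)) ⋈[a=f] (π[f](S) ∪ π[f](ρ[f/e]((T ⋈[h=e] R))))))) → 2
E2 subexpression sizes:
  T → 4
  σ[d>=3](T) → 4
  γ[d; MIN(c)→a](σ[d>=3](T)) → 3
  S → 6
  π[f](S) → 6
  T → 4
  R → 3
  (T ⋈[h=e] R) → 2
  ρ[f/e]((T ⋈[h=e] R)) → 2
  π[f](ρ[f/e]((T ⋈[h=e] R))) → 2
  (π[f](S) − π[f](ρ[f/e]((T ⋈[h=e] R)))) → 5
  (γ[d; MIN(c)→a](σ[d>=3](T)) ⋈[a=f] (π[f](S) − π[f](ρ[f/e]((T ⋈[h=e] R))))) → 1
  ρ[c/f]((γ[d; MIN(c)→a](σ[d>=3](T)) ⋈[a=f] (π[f](S) − π[f](ρ[f/e]((T ⋈[h=e] R)))))) → 1
  γ[c; COUNT(*)→h](ρ[c/f]((γ[d; MIN(c)→a](σ[d>=3](T)) ⋈[a=f] (π[f](S) − π[f](ρ[f/e]((T ⋈[h=e] R))))))) → 1

E1 result:
c | h
4 | 2
7 | 1
E2 result:
c | h
7 | 1
Witness: (4, 2) appears 1× in E1 but 0× in E2.

no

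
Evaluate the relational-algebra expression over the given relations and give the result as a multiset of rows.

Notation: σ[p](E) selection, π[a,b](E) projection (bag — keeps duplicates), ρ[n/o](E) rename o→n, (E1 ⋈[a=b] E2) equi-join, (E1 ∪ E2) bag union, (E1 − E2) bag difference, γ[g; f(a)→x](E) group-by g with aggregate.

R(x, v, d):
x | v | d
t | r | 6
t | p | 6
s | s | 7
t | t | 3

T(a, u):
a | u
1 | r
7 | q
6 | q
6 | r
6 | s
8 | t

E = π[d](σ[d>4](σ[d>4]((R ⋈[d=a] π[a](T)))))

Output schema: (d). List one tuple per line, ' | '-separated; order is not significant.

Subexpression sizes:
  R → 4
  T → 6
  π[a](T) → 6
  (R ⋈[d=a] π[a](T)) → 7
  σ[d>4]((R ⋈[d=a] π[a](T))) → 7
  σ[d>4](σ[d>4]((R ⋈[d=a] π[a](T)))) → 7
  π[d](σ[d>4](σ[d>4]((R ⋈[d=a] π[a](T))))) → 7

== RESULT ==
d
6
6
6
6
6
6
7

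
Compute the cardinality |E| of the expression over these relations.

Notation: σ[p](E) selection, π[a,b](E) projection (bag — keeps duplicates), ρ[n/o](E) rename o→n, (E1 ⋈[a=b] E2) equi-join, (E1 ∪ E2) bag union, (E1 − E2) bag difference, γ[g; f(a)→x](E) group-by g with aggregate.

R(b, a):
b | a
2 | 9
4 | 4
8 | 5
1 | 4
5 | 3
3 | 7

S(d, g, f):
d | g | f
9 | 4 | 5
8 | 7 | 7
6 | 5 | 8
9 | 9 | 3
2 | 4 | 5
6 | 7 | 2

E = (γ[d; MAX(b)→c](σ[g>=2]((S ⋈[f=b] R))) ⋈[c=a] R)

Per-node cardinality:
  S → 6
  R → 6
  (S ⋈[f=b] R) → 5
  σ[g>=2]((S ⋈[f=b] R)) → 5
  γ[d; MAX(b)→c](σ[g>=2]((S ⋈[f=b] R))) → 3
  R → 6
  (γ[d; MAX(b)→c](σ[g>=2]((S ⋈[f=b] R))) ⋈[c=a] R) → 2

|E| = 2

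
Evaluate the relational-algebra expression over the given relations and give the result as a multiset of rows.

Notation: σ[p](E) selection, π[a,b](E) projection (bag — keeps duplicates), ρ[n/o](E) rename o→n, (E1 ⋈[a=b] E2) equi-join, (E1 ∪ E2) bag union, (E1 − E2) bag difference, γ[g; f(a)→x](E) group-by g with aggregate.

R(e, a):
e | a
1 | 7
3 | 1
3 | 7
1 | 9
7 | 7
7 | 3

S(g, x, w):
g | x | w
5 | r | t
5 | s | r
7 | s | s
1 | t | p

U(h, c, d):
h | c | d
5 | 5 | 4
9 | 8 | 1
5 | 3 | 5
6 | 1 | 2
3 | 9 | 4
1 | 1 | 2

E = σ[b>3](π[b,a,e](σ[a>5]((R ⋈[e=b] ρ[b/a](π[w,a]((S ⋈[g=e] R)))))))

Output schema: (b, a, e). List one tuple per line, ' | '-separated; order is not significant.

Subexpression sizes:
  R → 6
  S → 4
  R → 6
  (S ⋈[g=e] R) → 4
  π[w,a]((S ⋈[g=e] R)) → 4
  ρ[b/a](π[w,a]((S ⋈[g=e] R))) → 4
  (R ⋈[e=b] ρ[b/a](π[w,a]((S ⋈[g=e] R)))) → 6
  σ[a>5]((R ⋈[e=b] ρ[b/a](π[w,a]((S ⋈[g=e] R))))) → 3
  π[b,a,e](σ[a>5]((R ⋈[e=b] ρ[b/a](π[w,a]((S ⋈[g=e] R)))))) → 3
  σ[b>3](π[b,a,e](σ[a>5]((R ⋈[e=b] ρ[b/a](π[w,a]((S ⋈[g=e] R))))))) → 2

== RESULT ==
b | a | e
7 | 7 | 7
7 | 7 | 7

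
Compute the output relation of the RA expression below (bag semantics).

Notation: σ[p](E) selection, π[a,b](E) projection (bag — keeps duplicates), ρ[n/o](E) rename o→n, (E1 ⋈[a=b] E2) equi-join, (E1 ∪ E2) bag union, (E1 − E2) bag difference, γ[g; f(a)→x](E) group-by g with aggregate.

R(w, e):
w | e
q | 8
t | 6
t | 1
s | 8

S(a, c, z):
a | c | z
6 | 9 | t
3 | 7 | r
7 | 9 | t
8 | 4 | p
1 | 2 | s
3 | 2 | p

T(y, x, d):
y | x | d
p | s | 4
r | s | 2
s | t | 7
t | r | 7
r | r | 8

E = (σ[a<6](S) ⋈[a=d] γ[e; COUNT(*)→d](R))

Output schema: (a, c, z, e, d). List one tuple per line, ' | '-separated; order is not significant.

Row counts bottom-up:
  S → 6
  σ[a<6](S) → 3
  R → 4
  γ[e; COUNT(*)→d](R) → 3
  (σ[a<6](S) ⋈[a=d] γ[e; COUNT(*)→d](R)) → 2

== RESULT ==
a | c | z | e | d
1 | 2 | s | 1 | 1
1 | 2 | s | 6 | 1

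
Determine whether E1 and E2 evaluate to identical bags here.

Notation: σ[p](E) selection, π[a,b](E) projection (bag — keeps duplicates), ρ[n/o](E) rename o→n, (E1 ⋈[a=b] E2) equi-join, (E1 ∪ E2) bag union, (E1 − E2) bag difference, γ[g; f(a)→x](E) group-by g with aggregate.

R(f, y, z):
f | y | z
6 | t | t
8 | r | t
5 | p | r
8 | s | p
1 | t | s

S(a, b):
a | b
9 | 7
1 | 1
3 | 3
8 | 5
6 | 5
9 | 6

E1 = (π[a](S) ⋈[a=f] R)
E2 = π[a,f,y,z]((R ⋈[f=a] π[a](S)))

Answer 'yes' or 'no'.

E1 subexpression sizes:
  S → 6
  π[a](S) → 6
  R → 5
  (π[a](S) ⋈[a=f] R) → 4
E2 subexpression sizes:
  R → 5
  S → 6
  π[a](S) → 6
  (R ⋈[f=a] π[a](S)) → 4
  π[a,f,y,z]((R ⋈[f=a] π[a](S))) → 4

E1 and E2 produce the same multiset:
a | f | y | z
1 | 1 | t | s
6 | 6 | t | t
8 | 8 | r | t
8 | 8 | s | p

yes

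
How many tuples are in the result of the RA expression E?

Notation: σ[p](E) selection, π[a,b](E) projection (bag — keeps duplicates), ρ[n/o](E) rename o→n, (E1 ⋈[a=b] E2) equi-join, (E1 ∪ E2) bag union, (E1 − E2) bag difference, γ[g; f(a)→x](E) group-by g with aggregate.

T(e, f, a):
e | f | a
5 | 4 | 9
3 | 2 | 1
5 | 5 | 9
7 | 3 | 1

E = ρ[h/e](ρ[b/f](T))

Stepwise |·|:
  T → 4
  ρ[b/f](T) → 4
  ρ[h/e](ρ[b/f](T)) → 4

|E| = 4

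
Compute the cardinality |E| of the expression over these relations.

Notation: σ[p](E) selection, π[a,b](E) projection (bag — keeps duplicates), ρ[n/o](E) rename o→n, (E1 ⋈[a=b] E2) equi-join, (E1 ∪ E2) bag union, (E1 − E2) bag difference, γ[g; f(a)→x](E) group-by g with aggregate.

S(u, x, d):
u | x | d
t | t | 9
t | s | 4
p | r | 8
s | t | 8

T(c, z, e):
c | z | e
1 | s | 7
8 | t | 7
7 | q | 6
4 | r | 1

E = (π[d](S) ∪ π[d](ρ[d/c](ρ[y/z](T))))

Row counts bottom-up:
  S → 4
  π[d](S) → 4
  T → 4
  ρ[y/z](T) → 4
  ρ[d/c](ρ[y/z](T)) → 4
  π[d](ρ[d/c](ρ[y/z](T))) → 4
  (π[d](S) ∪ π[d](ρ[d/c](ρ[y/z](T)))) → 8

|E| = 8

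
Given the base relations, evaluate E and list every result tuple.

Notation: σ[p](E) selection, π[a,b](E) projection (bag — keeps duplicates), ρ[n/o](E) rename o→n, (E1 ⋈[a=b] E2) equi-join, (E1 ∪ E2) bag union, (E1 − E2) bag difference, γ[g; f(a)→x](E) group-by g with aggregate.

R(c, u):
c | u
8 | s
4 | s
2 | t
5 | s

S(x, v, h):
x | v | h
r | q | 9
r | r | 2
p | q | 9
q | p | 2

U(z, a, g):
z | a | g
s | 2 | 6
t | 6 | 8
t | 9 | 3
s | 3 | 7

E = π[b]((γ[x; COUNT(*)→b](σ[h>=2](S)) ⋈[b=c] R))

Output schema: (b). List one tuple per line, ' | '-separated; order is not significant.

Per-node cardinality:
  S → 4
  σ[h>=2](S) → 4
  γ[x; COUNT(*)→b](σ[h>=2](S)) → 3
  R → 4
  (γ[x; COUNT(*)→b](σ[h>=2](S)) ⋈[b=c] R) → 1
  π[b]((γ[x; COUNT(*)→b](σ[h>=2](S)) ⋈[b=c] R)) → 1

== RESULT ==
b
2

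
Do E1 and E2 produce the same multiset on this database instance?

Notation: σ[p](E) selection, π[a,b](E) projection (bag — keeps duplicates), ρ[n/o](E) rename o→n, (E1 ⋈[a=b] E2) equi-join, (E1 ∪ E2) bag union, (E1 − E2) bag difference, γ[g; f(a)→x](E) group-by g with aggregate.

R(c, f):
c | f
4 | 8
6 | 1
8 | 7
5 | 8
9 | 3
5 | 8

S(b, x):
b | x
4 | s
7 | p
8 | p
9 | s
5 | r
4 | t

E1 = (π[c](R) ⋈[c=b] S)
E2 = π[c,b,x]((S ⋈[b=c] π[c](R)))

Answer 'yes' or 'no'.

E1 stepwise |·|:
  R → 6
  π[c](R) → 6
  S → 6
  (π[c](R) ⋈[c=b] S) → 6
E2 stepwise |·|:
  S → 6
  R → 6
  π[c](R) → 6
  (S ⋈[b=c] π[c](R)) → 6
  π[c,b,x]((S ⋈[b=c] π[c](R))) → 6

E1 and E2 produce the same multiset:
c | b | x
4 | 4 | s
4 | 4 | t
5 | 5 | r
5 | 5 | r
8 | 8 | p
9 | 9 | s

yes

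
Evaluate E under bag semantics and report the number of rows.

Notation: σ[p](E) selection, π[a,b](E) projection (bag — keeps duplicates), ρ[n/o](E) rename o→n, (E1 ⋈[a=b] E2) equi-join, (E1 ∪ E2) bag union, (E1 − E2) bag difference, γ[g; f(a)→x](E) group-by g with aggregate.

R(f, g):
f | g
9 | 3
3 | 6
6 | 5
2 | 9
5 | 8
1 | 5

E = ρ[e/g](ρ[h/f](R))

Row counts bottom-up:
  R → 6
  ρ[h/f](R) → 6
  ρ[e/g](ρ[h/f](R)) → 6

|E| = 6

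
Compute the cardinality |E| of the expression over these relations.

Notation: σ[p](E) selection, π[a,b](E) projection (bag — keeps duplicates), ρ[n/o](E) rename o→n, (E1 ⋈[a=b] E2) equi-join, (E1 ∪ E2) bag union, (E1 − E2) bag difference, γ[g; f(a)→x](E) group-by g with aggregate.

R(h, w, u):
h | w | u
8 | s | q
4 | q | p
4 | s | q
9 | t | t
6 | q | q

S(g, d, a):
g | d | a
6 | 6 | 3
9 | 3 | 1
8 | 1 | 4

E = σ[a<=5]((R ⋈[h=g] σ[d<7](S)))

Row counts bottom-up:
  R → 5
  S → 3
  σ[d<7](S) → 3
  (R ⋈[h=g] σ[d<7](S)) → 3
  σ[a<=5]((R ⋈[h=g] σ[d<7](S))) → 3

|E| = 3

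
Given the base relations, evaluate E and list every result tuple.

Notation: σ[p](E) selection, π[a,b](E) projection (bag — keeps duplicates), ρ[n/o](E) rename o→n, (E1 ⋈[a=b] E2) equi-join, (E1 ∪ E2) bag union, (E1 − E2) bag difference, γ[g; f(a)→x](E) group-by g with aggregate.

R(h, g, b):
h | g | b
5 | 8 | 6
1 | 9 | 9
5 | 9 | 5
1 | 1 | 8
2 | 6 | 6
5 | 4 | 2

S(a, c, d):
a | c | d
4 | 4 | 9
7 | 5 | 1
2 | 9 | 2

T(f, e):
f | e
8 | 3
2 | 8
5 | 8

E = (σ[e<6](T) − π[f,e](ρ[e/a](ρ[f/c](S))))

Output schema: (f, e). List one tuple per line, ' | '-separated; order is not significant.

Stepwise |·|:
  T → 3
  σ[e<6](T) → 1
  S → 3
  ρ[f/c](S) → 3
  ρ[e/a](ρ[f/c](S)) → 3
  π[f,e](ρ[e/a](ρ[f/c](S))) → 3
  (σ[e<6](T) − π[f,e](ρ[e/a](ρ[f/c](S)))) → 1

== RESULT ==
f | e
8 | 3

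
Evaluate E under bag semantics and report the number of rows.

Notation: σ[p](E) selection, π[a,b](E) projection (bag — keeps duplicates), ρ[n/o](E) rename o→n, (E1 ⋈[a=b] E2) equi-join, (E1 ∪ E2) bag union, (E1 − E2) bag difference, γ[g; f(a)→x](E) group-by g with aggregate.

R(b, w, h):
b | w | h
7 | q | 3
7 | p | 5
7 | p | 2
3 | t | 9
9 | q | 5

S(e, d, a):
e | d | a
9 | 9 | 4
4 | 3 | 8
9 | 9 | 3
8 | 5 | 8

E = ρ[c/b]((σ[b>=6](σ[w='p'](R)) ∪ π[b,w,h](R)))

Stepwise |·|:
  R → 5
  σ[w='p'](R) → 2
  σ[b>=6](σ[w='p'](R)) → 2
  R → 5
  π[b,w,h](R) → 5
  (σ[b>=6](σ[w='p'](R)) ∪ π[b,w,h](R)) → 7
  ρ[c/b]((σ[b>=6](σ[w='p'](R)) ∪ π[b,w,h](R))) → 7

|E| = 7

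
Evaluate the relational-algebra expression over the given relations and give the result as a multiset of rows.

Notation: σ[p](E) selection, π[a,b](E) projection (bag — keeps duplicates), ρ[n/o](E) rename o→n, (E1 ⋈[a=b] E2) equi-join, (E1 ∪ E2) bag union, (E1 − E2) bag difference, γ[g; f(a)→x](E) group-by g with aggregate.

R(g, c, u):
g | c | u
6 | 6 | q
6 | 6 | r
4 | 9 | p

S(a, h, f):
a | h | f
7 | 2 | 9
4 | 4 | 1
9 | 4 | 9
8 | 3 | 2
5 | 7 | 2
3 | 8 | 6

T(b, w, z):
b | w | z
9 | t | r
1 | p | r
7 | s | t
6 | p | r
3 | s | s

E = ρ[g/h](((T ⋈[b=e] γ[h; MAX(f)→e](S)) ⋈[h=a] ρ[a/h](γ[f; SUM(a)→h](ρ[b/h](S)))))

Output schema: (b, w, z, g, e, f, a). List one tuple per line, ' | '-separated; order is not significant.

Subexpression sizes:
  T → 5
  S → 6
  γ[h; MAX(f)→e](S) → 5
  (T ⋈[b=e] γ[h; MAX(f)→e](S)) → 3
  S → 6
  ρ[b/h](S) → 6
  γ[f; SUM(a)→h](ρ[b/h](S)) → 4
  ρ[a/h](γ[f; SUM(a)→h](ρ[b/h](S))) → 4
  ((T ⋈[b=e] γ[h; MAX(f)→e](S)) ⋈[h=a] ρ[a/h](γ[f; SUM(a)→h](ρ[b/h](S)))) → 1
  ρ[g/h](((T ⋈[b=e] γ[h; MAX(f)→e](S)) ⋈[h=a] ρ[a/h](γ[f; SUM(a)→h](ρ[b/h](S))))) → 1

== RESULT ==
b | w | z | g | e | f | a
9 | t | r | 4 | 9 | 1 | 4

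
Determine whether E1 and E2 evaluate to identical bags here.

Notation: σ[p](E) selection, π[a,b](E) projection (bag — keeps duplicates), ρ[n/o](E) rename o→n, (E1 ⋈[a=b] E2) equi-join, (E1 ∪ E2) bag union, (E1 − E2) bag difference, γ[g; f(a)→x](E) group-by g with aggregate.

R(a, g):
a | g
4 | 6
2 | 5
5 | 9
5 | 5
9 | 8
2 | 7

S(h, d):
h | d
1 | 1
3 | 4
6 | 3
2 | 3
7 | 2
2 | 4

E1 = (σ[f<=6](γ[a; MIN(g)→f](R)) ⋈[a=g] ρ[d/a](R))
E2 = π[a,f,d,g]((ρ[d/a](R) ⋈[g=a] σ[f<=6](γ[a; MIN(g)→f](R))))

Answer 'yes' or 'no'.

E1 row counts bottom-up:
  R → 6
  γ[a; MIN(g)→f](R) → 4
  σ[f<=6](γ[a; MIN(g)→f](R)) → 3
  R → 6
  ρ[d/a](R) → 6
  (σ[f<=6](γ[a; MIN(g)→f](R)) ⋈[a=g] ρ[d/a](R)) → 2
E2 row counts bottom-up:
  R → 6
  ρ[d/a](R) → 6
  R → 6
  γ[a; MIN(g)→f](R) → 4
  σ[f<=6](γ[a; MIN(g)→f](R)) → 3
  (ρ[d/a](R) ⋈[g=a] σ[f<=6](γ[a; MIN(g)→f](R))) → 2
  π[a,f,d,g]((ρ[d/a](R) ⋈[g=a] σ[f<=6](γ[a; MIN(g)→f](R)))) → 2

E1 and E2 produce the same multiset:
a | f | d | g
5 | 5 | 2 | 5
5 | 5 | 5 | 5

yes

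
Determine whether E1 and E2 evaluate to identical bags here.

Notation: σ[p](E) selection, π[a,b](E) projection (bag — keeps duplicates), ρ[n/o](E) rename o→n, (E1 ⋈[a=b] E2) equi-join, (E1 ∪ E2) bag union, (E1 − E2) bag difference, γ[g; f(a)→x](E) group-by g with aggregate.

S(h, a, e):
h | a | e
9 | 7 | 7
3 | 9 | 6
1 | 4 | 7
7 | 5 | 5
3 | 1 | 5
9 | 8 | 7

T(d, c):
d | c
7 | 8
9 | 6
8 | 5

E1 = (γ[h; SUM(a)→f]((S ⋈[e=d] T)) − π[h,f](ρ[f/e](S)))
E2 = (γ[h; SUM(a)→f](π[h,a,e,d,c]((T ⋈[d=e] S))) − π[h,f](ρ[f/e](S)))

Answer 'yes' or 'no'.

E1 row counts bottom-up:
  S → 6
  T → 3
  (S ⋈[e=d] T) → 3
  γ[h; SUM(a)→f]((S ⋈[e=d] T)) → 2
  S → 6
  ρ[f/e](S) → 6
  π[h,f](ρ[f/e](S)) → 6
  (γ[h; SUM(a)→f]((S ⋈[e=d] T)) − π[h,f](ρ[f/e](S))) → 2
E2 row counts bottom-up:
  T → 3
  S → 6
  (T ⋈[d=e] S) → 3
  π[h,a,e,d,c]((T ⋈[d=e] S)) → 3
  γ[h; SUM(a)→f](π[h,a,e,d,c]((T ⋈[d=e] S))) → 2
  S → 6
  ρ[f/e](S) → 6
  π[h,f](ρ[f/e](S)) → 6
  (γ[h; SUM(a)→f](π[h,a,e,d,c]((T ⋈[d=e] S))) − π[h,f](ρ[f/e](S))) → 2

E1 and E2 produce the same multiset:
h | f
1 | 4
9 | 15

yes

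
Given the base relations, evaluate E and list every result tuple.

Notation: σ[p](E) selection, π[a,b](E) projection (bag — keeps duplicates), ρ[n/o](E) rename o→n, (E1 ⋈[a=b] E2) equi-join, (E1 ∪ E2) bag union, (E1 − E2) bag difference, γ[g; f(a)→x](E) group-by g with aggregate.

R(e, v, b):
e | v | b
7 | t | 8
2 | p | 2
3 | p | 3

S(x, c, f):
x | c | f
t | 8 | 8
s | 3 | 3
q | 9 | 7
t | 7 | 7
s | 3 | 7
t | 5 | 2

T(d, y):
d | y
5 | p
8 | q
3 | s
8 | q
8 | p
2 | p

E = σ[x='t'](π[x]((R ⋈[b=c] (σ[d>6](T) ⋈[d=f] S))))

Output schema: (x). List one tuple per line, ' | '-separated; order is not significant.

Per-node cardinality:
  R → 3
  T → 6
  σ[d>6](T) → 3
  S → 6
  (σ[d>6](T) ⋈[d=f] S) → 3
  (R ⋈[b=c] (σ[d>6](T) ⋈[d=f] S)) → 3
  π[x]((R ⋈[b=c] (σ[d>6](T) ⋈[d=f] S))) → 3
  σ[x='t'](π[x]((R ⋈[b=c] (σ[d>6](T) ⋈[d=f] S)))) → 3

== RESULT ==
x
t
t
t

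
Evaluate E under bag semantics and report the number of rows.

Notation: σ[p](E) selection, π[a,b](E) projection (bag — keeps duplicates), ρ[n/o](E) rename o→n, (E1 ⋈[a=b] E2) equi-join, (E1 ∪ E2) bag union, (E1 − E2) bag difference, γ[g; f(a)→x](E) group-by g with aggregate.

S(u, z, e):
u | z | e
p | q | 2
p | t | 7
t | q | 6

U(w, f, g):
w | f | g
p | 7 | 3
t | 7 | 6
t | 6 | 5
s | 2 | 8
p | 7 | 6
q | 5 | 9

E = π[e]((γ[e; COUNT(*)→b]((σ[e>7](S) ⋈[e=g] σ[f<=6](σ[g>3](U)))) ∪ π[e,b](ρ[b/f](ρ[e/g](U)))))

Stepwise |·|:
  S → 3
  σ[e>7](S) → 0
  U → 6
  σ[g>3](U) → 5
  σ[f<=6](σ[g>3](U)) → 3
  (σ[e>7](S) ⋈[e=g] σ[f<=6](σ[g>3](U))) → 0
  γ[e; COUNT(*)→b]((σ[e>7](S) ⋈[e=g] σ[f<=6](σ[g>3](U)))) → 0
  U → 6
  ρ[e/g](U) → 6
  ρ[b/f](ρ[e/g](U)) → 6
  π[e,b](ρ[b/f](ρ[e/g](U))) → 6
  (γ[e; COUNT(*)→b]((σ[e>7](S) ⋈[e=g] σ[f<=6](σ[g>3](U)))) ∪ π[e,b](ρ[b/f](ρ[e/g](U)))) → 6
  π[e]((γ[e; COUNT(*)→b]((σ[e>7](S) ⋈[e=g] σ[f<=6](σ[g>3](U)))) ∪ π[e,b](ρ[b/f](ρ[e/g](U))))) → 6

|E| = 6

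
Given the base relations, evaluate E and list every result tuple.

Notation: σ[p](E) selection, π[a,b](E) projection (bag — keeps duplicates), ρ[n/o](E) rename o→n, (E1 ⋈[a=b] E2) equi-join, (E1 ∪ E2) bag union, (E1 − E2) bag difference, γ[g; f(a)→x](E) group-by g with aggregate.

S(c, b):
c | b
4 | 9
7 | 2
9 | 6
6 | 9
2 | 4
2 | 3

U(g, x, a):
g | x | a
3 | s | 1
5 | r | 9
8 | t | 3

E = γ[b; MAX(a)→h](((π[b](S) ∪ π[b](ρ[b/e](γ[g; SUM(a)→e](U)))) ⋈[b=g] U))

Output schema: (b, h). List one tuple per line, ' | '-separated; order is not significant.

Row counts bottom-up:
  S → 6
  π[b](S) → 6
  U → 3
  γ[g; SUM(a)→e](U) → 3
  ρ[b/e](γ[g; SUM(a)→e](U)) → 3
  π[b](ρ[b/e](γ[g; SUM(a)→e](U))) → 3
  (π[b](S) ∪ π[b](ρ[b/e](γ[g; SUM(a)→e](U)))) → 9
  U → 3
  ((π[b](S) ∪ π[b](ρ[b/e](γ[g; SUM(a)→e](U)))) ⋈[b=g] U) → 2
  γ[b; MAX(a)→h](((π[b](S) ∪ π[b](ρ[b/e](γ[g; SUM(a)→e](U)))) ⋈[b=g] U)) → 1

== RESULT ==
b | h
3 | 1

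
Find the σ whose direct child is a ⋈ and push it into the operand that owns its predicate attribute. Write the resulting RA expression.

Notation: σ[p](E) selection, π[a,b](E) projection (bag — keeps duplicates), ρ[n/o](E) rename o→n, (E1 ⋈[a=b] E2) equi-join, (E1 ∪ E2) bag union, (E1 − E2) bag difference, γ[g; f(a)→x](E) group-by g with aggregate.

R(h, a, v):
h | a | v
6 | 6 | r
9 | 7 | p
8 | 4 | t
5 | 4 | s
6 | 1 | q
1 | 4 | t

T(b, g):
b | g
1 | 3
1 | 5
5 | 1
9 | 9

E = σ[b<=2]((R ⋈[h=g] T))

σ filters on b, owned by the right side.
E' = (R ⋈[h=g] σ[b<=2](T))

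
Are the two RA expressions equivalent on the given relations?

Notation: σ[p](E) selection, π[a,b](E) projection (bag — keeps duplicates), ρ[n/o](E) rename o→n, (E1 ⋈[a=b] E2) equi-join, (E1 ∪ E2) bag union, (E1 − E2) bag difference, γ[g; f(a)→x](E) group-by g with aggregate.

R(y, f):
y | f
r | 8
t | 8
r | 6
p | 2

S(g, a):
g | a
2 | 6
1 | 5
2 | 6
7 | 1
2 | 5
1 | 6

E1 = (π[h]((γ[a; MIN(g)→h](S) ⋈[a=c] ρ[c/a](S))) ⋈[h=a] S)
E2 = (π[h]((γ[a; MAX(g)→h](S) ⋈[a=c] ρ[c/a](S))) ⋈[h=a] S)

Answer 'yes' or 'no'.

E1 stepwise |·|:
  S → 6
  γ[a; MIN(g)→h](S) → 3
  S → 6
  ρ[c/a](S) → 6
  (γ[a; MIN(g)→h](S) ⋈[a=c] ρ[c/a](S)) → 6
  π[h]((γ[a; MIN(g)→h](S) ⋈[a=c] ρ[c/a](S))) → 6
  S → 6
  (π[h]((γ[a; MIN(g)→h](S) ⋈[a=c] ρ[c/a](S))) ⋈[h=a] S) → 5
E2 stepwise |·|:
  S → 6
  γ[a; MAX(g)→h](S) → 3
  S → 6
  ρ[c/a](S) → 6
  (γ[a; MAX(g)→h](S) ⋈[a=c] ρ[c/a](S)) → 6
  π[h]((γ[a; MAX(g)→h](S) ⋈[a=c] ρ[c/a](S))) → 6
  S → 6
  (π[h]((γ[a; MAX(g)→h](S) ⋈[a=c] ρ[c/a](S))) ⋈[h=a] S) → 0

E1 result:
h | g | a
1 | 7 | 1
1 | 7 | 1
1 | 7 | 1
1 | 7 | 1
1 | 7 | 1
E2 result:
h | g | a
(0 rows)
Witness: (1, 7, 1) appears 5× in E1 but 0× in E2.

no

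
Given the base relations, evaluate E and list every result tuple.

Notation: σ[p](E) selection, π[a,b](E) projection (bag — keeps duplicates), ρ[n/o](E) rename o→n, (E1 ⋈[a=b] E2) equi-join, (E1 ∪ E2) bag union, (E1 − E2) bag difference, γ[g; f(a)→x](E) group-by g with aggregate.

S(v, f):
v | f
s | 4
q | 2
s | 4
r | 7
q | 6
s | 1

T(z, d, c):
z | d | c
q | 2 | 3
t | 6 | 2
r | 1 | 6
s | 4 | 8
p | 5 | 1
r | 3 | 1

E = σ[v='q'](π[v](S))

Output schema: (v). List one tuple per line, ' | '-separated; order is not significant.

Per-node cardinality:
  S → 6
  π[v](S) → 6
  σ[v='q'](π[v](S)) → 2

== RESULT ==
v
q
q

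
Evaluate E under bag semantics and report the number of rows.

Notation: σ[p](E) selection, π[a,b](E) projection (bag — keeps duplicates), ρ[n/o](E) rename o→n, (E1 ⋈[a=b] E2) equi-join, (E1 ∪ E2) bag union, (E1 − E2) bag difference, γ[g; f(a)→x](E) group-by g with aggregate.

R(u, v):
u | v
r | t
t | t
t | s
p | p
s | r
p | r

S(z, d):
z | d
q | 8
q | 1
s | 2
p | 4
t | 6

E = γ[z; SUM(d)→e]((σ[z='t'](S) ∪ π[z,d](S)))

Row counts bottom-up:
  S → 5
  σ[z='t'](S) → 1
  S → 5
  π[z,d](S) → 5
  (σ[z='t'](S) ∪ π[z,d](S)) → 6
  γ[z; SUM(d)→e]((σ[z='t'](S) ∪ π[z,d](S))) → 4

|E| = 4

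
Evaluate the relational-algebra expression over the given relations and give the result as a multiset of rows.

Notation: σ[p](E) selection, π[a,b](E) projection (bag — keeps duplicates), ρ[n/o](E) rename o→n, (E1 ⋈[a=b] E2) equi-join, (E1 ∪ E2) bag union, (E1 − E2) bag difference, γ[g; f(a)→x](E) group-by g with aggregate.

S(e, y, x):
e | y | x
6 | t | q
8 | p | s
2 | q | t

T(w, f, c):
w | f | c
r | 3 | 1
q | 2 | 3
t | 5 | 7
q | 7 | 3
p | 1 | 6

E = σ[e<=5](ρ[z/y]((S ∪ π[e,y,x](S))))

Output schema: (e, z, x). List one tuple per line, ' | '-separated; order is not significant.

Stepwise |·|:
  S → 3
  S → 3
  π[e,y,x](S) → 3
  (S ∪ π[e,y,x](S)) → 6
  ρ[z/y]((S ∪ π[e,y,x](S))) → 6
  σ[e<=5](ρ[z/y]((S ∪ π[e,y,x](S)))) → 2

== RESULT ==
e | z | x
2 | q | t
2 | q | t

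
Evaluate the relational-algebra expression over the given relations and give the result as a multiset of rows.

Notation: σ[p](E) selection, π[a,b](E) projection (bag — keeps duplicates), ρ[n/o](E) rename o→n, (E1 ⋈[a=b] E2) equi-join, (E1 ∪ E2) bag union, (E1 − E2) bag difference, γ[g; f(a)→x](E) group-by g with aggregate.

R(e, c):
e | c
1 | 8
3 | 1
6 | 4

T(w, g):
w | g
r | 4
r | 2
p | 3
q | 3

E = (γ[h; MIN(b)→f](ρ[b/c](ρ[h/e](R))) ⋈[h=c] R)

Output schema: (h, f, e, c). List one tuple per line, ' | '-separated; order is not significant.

Stepwise |·|:
  R → 3
  ρ[h/e](R) → 3
  ρ[b/c](ρ[h/e](R)) → 3
  γ[h; MIN(b)→f](ρ[b/c](ρ[h/e](R))) → 3
  R → 3
  (γ[h; MIN(b)→f](ρ[b/c](ρ[h/e](R))) ⋈[h=c] R) → 1

== RESULT ==
h | f | e | c
1 | 8 | 3 | 1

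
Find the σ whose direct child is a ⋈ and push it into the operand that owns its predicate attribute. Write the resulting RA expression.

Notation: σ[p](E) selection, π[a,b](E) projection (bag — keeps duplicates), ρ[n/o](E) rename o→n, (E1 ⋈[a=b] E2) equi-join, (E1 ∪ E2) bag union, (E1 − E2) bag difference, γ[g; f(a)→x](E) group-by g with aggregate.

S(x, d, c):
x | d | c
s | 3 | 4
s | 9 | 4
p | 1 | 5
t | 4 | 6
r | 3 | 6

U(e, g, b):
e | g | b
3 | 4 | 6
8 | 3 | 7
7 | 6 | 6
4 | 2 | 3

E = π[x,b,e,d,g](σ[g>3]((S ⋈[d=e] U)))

σ filters on g, owned by the right side.
E' = π[x,b,e,d,g]((S ⋈[d=e] σ[g>3](U)))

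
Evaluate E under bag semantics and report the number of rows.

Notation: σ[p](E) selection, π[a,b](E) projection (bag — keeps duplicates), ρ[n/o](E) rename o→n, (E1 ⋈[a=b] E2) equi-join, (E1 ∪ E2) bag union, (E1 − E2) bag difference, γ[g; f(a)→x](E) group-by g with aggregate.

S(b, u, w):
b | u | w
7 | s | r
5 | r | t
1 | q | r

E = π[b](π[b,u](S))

Per-node cardinality:
  S → 3
  π[b,u](S) → 3
  π[b](π[b,u](S)) → 3

|E| = 3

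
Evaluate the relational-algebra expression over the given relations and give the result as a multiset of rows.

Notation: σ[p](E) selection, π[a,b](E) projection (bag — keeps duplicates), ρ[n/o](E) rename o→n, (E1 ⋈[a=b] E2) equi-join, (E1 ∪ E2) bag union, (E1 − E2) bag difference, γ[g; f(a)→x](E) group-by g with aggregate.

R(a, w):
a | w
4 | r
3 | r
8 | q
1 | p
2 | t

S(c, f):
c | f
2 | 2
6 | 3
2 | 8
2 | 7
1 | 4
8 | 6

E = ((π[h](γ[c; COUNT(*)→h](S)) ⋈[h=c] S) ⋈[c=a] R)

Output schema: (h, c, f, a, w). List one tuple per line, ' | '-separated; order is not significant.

Stepwise |·|:
  S → 6
  γ[c; COUNT(*)→h](S) → 4
  π[h](γ[c; COUNT(*)→h](S)) → 4
  S → 6
  (π[h](γ[c; COUNT(*)→h](S)) ⋈[h=c] S) → 3
  R → 5
  ((π[h](γ[c; COUNT(*)→h](S)) ⋈[h=c] S) ⋈[c=a] R) → 3

== RESULT ==
h | c | f | a | w
1 | 1 | 4 | 1 | p
1 | 1 | 4 | 1 | p
1 | 1 | 4 | 1 | p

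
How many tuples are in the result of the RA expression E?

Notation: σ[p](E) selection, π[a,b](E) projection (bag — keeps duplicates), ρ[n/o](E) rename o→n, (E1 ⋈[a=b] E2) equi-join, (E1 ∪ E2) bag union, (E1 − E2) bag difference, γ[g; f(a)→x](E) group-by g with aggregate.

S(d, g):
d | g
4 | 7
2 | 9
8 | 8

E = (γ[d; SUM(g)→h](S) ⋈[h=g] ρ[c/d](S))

Row counts bottom-up:
  S → 3
  γ[d; SUM(g)→h](S) → 3
  S → 3
  ρ[c/d](S) → 3
  (γ[d; SUM(g)→h](S) ⋈[h=g] ρ[c/d](S)) → 3

|E| = 3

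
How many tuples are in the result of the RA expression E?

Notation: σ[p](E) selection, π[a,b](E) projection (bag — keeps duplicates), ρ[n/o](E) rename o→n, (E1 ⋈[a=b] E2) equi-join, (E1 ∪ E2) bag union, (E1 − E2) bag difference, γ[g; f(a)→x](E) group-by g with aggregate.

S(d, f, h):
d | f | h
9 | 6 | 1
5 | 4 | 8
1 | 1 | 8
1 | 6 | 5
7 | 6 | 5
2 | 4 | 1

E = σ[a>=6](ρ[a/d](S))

Subexpression sizes:
  S → 6
  ρ[a/d](S) → 6
  σ[a>=6](ρ[a/d](S)) → 2

|E| = 2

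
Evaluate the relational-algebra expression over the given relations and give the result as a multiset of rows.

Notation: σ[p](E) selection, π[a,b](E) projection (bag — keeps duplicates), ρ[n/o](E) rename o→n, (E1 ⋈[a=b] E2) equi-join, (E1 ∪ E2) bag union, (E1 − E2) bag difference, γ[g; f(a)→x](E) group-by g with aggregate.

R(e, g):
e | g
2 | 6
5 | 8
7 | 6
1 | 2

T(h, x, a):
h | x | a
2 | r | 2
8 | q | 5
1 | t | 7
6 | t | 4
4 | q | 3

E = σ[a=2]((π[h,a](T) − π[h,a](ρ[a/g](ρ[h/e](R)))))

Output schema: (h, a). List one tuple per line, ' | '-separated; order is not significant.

Stepwise |·|:
  T → 5
  π[h,a](T) → 5
  R → 4
  ρ[h/e](R) → 4
  ρ[a/g](ρ[h/e](R)) → 4
  π[h,a](ρ[a/g](ρ[h/e](R))) → 4
  (π[h,a](T) − π[h,a](ρ[a/g](ρ[h/e](R)))) → 5
  σ[a=2]((π[h,a](T) − π[h,a](ρ[a/g](ρ[h/e](R))))) → 1

== RESULT ==
h | a
2 | 2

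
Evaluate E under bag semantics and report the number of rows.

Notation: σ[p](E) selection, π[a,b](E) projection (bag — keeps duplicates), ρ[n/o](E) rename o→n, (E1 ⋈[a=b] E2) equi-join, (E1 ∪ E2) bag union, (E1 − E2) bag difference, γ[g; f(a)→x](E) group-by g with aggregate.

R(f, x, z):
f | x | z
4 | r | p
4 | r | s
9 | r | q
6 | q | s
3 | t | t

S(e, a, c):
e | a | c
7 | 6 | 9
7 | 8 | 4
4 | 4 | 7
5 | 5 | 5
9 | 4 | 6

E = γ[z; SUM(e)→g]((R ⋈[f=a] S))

Row counts bottom-up:
  R → 5
  S → 5
  (R ⋈[f=a] S) → 5
  γ[z; SUM(e)→g]((R ⋈[f=a] S)) → 2

|E| = 2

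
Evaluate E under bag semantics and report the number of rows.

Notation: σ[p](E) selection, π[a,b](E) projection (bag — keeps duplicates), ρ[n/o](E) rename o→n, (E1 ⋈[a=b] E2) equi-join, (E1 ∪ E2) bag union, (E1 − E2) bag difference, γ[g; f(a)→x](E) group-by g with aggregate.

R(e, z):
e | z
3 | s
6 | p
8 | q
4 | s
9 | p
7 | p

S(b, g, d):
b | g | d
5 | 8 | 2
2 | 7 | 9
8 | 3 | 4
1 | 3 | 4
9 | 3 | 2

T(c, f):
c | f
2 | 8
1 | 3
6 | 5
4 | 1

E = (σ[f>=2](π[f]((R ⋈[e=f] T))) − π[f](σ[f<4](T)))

Row counts bottom-up:
  R → 6
  T → 4
  (R ⋈[e=f] T) → 2
  π[f]((R ⋈[e=f] T)) → 2
  σ[f>=2](π[f]((R ⋈[e=f] T))) → 2
  T → 4
  σ[f<4](T) → 2
  π[f](σ[f<4](T)) → 2
  (σ[f>=2](π[f]((R ⋈[e=f] T))) − π[f](σ[f<4](T))) → 1

|E| = 1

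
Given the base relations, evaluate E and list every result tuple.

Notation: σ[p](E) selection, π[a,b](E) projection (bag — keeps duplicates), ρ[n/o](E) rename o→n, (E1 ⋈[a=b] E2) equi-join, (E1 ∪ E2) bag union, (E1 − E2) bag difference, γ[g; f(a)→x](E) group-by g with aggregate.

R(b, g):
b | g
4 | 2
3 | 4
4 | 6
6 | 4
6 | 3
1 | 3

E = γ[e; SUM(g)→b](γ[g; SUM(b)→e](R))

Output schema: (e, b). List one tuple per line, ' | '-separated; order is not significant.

Row counts bottom-up:
  R → 6
  γ[g; SUM(b)→e](R) → 4
  γ[e; SUM(g)→b](γ[g; SUM(b)→e](R)) → 3

== RESULT ==
e | b
4 | 8
7 | 3
9 | 4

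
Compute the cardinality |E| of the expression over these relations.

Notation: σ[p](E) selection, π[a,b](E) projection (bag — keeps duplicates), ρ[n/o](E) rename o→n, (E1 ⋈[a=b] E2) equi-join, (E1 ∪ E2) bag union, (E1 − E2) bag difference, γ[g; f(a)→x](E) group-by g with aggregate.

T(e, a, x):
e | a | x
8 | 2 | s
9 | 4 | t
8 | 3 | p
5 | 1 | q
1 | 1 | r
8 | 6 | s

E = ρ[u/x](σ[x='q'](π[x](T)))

Row counts bottom-up:
  T → 6
  π[x](T) → 6
  σ[x='q'](π[x](T)) → 1
  ρ[u/x](σ[x='q'](π[x](T))) → 1

|E| = 1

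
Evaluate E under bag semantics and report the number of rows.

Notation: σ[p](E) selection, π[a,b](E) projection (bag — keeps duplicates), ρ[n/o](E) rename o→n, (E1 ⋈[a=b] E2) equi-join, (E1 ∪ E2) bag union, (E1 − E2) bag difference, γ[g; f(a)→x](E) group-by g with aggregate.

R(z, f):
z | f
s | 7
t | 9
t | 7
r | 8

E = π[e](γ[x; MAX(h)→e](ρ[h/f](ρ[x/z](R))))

Per-node cardinality:
  R → 4
  ρ[x/z](R) → 4
  ρ[h/f](ρ[x/z](R)) → 4
  γ[x; MAX(h)→e](ρ[h/f](ρ[x/z](R))) → 3
  π[e](γ[x; MAX(h)→e](ρ[h/f](ρ[x/z](R)))) → 3

|E| = 3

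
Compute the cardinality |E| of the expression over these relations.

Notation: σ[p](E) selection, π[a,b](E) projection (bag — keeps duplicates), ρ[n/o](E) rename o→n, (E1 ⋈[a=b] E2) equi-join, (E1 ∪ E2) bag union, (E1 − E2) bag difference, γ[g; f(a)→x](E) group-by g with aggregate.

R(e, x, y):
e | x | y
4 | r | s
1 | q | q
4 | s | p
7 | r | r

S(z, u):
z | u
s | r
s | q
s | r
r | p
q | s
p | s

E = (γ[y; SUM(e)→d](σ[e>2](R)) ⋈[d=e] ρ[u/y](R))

Per-node cardinality:
  R → 4
  σ[e>2](R) → 3
  γ[y; SUM(e)→d](σ[e>2](R)) → 3
  R → 4
  ρ[u/y](R) → 4
  (γ[y; SUM(e)→d](σ[e>2](R)) ⋈[d=e] ρ[u/y](R)) → 5

|E| = 5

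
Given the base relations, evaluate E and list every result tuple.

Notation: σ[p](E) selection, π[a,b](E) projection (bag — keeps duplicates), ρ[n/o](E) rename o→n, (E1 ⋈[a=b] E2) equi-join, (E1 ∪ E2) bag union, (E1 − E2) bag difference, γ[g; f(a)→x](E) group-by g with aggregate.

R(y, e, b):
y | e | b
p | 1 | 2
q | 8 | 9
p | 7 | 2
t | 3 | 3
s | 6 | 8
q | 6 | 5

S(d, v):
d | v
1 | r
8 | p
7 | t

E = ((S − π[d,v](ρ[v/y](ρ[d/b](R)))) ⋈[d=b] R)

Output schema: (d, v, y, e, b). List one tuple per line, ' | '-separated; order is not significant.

Stepwise |·|:
  S → 3
  R → 6
  ρ[d/b](R) → 6
  ρ[v/y](ρ[d/b](R)) → 6
  π[d,v](ρ[v/y](ρ[d/b](R))) → 6
  (S − π[d,v](ρ[v/y](ρ[d/b](R)))) → 3
  R → 6
  ((S − π[d,v](ρ[v/y](ρ[d/b](R)))) ⋈[d=b] R) → 1

== RESULT ==
d | v | y | e | b
8 | p | s | 6 | 8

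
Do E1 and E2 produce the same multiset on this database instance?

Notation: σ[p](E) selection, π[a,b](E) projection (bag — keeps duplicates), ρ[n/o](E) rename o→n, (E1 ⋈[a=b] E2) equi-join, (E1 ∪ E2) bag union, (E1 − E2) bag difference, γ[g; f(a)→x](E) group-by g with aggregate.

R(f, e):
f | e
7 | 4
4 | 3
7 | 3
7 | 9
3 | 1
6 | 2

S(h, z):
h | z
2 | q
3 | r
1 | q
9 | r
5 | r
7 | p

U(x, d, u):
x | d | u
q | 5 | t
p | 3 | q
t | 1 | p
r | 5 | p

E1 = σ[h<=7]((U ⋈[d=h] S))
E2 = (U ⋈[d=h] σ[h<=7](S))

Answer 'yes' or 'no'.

E1 row counts bottom-up:
  U → 4
  S → 6
  (U ⋈[d=h] S) → 4
  σ[h<=7]((U ⋈[d=h] S)) → 4
E2 row counts bottom-up:
  U → 4
  S → 6
  σ[h<=7](S) → 5
  (U ⋈[d=h] σ[h<=7](S)) → 4

E1 and E2 produce the same multiset:
x | d | u | h | z
p | 3 | q | 3 | r
q | 5 | t | 5 | r
r | 5 | p | 5 | r
t | 1 | p | 1 | q

yes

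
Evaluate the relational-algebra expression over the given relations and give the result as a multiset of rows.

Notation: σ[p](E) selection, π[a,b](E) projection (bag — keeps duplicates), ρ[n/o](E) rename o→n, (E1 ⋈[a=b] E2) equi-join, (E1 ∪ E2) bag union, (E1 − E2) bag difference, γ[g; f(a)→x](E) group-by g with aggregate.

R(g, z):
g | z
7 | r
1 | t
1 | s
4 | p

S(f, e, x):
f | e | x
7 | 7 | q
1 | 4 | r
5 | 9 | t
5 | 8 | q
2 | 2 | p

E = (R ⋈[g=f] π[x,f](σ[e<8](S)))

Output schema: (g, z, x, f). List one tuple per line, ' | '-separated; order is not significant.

Per-node cardinality:
  R → 4
  S → 5
  σ[e<8](S) → 3
  π[x,f](σ[e<8](S)) → 3
  (R ⋈[g=f] π[x,f](σ[e<8](S))) → 3

== RESULT ==
g | z | x | f
1 | s | r | 1
1 | t | r | 1
7 | r | q | 7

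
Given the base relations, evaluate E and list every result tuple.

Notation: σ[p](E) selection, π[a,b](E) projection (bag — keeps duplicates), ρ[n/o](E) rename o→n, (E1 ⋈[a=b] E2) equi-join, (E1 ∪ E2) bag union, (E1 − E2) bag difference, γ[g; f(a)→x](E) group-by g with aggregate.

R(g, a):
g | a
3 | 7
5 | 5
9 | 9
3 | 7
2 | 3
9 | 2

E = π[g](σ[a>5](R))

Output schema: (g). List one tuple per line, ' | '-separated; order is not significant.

Row counts bottom-up:
  R → 6
  σ[a>5](R) → 3
  π[g](σ[a>5](R)) → 3

== RESULT ==
g
3
3
9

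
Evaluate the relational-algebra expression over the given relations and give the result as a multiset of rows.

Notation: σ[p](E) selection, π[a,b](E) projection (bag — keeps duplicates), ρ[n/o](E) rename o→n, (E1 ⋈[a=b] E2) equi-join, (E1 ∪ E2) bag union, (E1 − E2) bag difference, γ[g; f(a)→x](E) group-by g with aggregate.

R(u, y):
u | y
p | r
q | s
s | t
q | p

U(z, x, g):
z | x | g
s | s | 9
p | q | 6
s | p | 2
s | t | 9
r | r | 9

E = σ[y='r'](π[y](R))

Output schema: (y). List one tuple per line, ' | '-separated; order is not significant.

Subexpression sizes:
  R → 4
  π[y](R) → 4
  σ[y='r'](π[y](R)) → 1

== RESULT ==
y
r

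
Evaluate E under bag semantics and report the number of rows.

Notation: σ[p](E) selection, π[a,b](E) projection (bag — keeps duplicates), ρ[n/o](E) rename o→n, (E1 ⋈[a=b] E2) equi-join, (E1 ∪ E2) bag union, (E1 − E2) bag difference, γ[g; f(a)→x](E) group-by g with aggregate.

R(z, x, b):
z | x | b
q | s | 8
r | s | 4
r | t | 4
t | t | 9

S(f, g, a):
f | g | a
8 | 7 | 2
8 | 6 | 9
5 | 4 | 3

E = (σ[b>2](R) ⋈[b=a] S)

Row counts bottom-up:
  R → 4
  σ[b>2](R) → 4
  S → 3
  (σ[b>2](R) ⋈[b=a] S) → 1

|E| = 1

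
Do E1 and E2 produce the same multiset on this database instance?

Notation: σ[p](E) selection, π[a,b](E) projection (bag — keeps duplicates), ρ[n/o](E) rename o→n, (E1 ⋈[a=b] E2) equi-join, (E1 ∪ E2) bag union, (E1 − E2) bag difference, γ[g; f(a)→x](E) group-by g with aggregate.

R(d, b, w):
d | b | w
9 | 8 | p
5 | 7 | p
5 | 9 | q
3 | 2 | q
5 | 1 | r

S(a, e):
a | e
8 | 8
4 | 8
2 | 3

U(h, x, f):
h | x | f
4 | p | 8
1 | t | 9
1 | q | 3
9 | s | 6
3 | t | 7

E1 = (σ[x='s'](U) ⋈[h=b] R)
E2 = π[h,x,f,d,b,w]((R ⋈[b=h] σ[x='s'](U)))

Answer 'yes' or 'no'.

E1 subexpression sizes:
  U → 5
  σ[x='s'](U) → 1
  R → 5
  (σ[x='s'](U) ⋈[h=b] R) → 1
E2 subexpression sizes:
  R → 5
  U → 5
  σ[x='s'](U) → 1
  (R ⋈[b=h] σ[x='s'](U)) → 1
  π[h,x,f,d,b,w]((R ⋈[b=h] σ[x='s'](U))) → 1

E1 and E2 produce the same multiset:
h | x | f | d | b | w
9 | s | 6 | 5 | 9 | q

yes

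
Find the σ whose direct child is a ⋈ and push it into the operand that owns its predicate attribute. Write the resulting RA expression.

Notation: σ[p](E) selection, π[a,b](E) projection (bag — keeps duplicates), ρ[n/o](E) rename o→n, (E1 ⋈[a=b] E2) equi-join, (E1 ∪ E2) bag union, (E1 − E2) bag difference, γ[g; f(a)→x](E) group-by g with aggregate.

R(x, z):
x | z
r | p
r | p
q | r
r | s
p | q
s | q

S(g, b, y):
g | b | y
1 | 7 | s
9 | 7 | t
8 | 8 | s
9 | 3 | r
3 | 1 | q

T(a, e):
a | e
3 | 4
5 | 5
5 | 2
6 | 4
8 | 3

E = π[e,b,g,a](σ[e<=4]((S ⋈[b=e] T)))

σ filters on e, owned by the right side.
E' = π[e,b,g,a]((S ⋈[b=e] σ[e<=4](T)))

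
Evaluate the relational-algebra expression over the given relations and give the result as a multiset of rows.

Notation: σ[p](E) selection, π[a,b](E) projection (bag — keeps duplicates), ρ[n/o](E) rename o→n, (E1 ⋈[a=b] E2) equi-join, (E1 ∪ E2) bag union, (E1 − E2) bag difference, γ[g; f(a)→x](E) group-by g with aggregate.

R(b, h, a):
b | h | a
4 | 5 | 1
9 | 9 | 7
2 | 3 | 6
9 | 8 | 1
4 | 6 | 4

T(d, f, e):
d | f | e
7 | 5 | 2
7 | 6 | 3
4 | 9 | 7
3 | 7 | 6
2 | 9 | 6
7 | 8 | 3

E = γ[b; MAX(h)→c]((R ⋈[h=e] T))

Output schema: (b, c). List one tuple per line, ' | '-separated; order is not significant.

Stepwise |·|:
  R → 5
  T → 6
  (R ⋈[h=e] T) → 4
  γ[b; MAX(h)→c]((R ⋈[h=e] T)) → 2

== RESULT ==
b | c
2 | 3
4 | 6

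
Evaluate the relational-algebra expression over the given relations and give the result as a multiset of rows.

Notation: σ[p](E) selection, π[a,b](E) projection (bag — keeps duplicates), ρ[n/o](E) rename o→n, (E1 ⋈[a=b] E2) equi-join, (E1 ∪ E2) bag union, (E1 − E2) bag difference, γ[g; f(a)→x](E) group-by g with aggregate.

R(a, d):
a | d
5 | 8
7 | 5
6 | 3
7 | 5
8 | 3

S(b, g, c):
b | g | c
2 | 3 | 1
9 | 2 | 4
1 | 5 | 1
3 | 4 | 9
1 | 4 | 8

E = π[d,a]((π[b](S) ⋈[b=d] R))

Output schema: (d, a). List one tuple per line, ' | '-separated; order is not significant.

Per-node cardinality:
  S → 5
  π[b](S) → 5
  R → 5
  (π[b](S) ⋈[b=d] R) → 2
  π[d,a]((π[b](S) ⋈[b=d] R)) → 2

== RESULT ==
d | a
3 | 6
3 | 8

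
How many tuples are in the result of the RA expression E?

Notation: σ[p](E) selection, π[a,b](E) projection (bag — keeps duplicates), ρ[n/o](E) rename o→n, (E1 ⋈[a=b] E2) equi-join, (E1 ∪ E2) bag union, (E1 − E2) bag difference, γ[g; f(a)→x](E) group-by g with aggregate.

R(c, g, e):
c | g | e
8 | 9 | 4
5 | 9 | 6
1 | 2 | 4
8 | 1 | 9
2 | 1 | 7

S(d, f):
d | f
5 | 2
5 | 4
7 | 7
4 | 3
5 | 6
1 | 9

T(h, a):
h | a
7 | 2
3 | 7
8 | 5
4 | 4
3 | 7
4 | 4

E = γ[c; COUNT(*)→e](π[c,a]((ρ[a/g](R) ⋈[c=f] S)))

Per-node cardinality:
  R → 5
  ρ[a/g](R) → 5
  S → 6
  (ρ[a/g](R) ⋈[c=f] S) → 1
  π[c,a]((ρ[a/g](R) ⋈[c=f] S)) → 1
  γ[c; COUNT(*)→e](π[c,a]((ρ[a/g](R) ⋈[c=f] S))) → 1

|E| = 1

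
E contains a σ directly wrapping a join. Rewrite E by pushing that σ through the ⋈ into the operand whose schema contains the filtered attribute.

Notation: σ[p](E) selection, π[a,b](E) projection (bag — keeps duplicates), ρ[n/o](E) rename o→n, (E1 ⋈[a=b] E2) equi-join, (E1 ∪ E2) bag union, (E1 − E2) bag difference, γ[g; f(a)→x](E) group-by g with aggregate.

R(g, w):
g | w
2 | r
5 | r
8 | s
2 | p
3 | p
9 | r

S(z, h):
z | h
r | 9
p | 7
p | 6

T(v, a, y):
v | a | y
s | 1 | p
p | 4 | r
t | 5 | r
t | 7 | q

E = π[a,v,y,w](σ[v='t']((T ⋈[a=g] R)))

σ filters on v, owned by the left side.
E' = π[a,v,y,w]((σ[v='t'](T) ⋈[a=g] R))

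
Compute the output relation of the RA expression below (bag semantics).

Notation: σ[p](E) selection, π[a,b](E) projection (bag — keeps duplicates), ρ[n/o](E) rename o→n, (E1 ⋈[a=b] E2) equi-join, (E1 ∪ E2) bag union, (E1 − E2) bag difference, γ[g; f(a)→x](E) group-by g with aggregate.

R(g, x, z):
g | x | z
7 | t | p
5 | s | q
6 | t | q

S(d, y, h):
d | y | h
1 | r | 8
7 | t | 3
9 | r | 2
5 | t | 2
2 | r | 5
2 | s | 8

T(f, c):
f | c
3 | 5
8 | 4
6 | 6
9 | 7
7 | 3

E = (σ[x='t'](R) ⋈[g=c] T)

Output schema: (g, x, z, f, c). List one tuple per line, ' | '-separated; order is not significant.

Subexpression sizes:
  R → 3
  σ[x='t'](R) → 2
  T → 5
  (σ[x='t'](R) ⋈[g=c] T) → 2

== RESULT ==
g | x | z | f | c
6 | t | q | 6 | 6
7 | t | p | 9 | 7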